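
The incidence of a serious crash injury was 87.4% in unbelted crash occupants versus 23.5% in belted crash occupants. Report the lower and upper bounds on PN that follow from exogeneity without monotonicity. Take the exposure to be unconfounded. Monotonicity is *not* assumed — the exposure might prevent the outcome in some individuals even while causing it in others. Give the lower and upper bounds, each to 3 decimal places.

p₁ = 0.874, p₀ = 0.235.
Under exogeneity alone the bounds on PN are max{0,(p₁−p₀)/p₁} ≤ PN ≤ min{1,(1−p₀)/p₁}.
  lower = (p₁ − p₀)/p₁ = 0.639 / 0.874 ≈ 0.7311
  upper = min{1, (1 − p₀)/p₁} = 0.765 / 0.874 ≈ 0.8753

0.731 ≤ PN ≤ 0.875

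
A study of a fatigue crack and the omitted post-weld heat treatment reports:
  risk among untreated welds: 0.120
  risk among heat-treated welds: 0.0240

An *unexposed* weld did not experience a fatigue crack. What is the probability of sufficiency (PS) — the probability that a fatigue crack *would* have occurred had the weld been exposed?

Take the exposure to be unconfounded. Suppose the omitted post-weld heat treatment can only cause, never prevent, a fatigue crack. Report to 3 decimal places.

PS ≈ 0.098

Let p₁ = 0.12, p₀ = 0.024.
Under exogeneity and monotonicity, PS = (p₁ − p₀) / (1 − p₀).
PS = (0.12 − 0.024) / (1 − 0.024) = 0.096 / 0.976 ≈ 0.0984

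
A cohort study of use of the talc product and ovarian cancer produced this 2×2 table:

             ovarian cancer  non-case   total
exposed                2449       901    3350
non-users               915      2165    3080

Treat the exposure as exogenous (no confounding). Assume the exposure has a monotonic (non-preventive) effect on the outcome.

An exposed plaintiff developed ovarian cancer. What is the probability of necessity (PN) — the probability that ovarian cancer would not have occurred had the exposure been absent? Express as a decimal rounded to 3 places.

p₁ = P(outcome | exposed) = 2449/3350 = 0.73104
p₀ = P(outcome | unexposed) = 915/3080 = 0.29708
Under exogeneity and monotonicity, PN = (p₁ − p₀) / p₁.
PN = (0.73104 − 0.29708) / 0.73104 = 0.43397 / 0.73104 ≈ 0.5936

PN ≈ 0.594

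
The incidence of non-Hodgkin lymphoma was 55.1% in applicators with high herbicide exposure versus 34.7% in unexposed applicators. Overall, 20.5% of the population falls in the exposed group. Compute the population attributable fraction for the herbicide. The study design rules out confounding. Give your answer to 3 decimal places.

PAF ≈ 0.108

p₁ = 0.551, p₀ = 0.347.
Overall risk P(Y=1) = π·p₁ + (1−π)·p₀ = 0.205×0.551 + 0.795×0.347 = 0.38882.
Under exogeneity, PAF = [P(Y=1) − p₀] / P(Y=1).
PAF = (0.38882 − 0.347) / 0.38882 ≈ 0.1076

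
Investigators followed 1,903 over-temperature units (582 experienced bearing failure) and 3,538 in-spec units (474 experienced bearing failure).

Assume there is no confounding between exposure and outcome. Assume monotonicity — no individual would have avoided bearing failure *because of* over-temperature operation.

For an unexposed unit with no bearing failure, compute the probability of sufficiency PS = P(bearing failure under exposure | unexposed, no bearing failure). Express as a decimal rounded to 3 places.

PS ≈ 0.198

p₁ = P(outcome | exposed) = 582/1903 = 0.30583
p₀ = P(outcome | unexposed) = 474/3538 = 0.13397
Under exogeneity and monotonicity, PS = (p₁ − p₀) / (1 − p₀).
PS = (0.30583 − 0.13397) / (1 − 0.13397) = 0.17186 / 0.86603 ≈ 0.1984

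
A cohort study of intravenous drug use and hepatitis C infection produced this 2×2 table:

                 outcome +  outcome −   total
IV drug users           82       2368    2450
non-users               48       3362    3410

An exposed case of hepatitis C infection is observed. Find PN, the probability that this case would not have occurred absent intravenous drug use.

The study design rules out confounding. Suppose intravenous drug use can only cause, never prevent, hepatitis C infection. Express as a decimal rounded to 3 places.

PN ≈ 0.579

p₁ = P(outcome | exposed) = 82/2450 = 0.033469
p₀ = P(outcome | unexposed) = 48/3410 = 0.014076
Under exogeneity and monotonicity, PN = (p₁ − p₀) / p₁.
PN = (0.033469 − 0.014076) / 0.033469 = 0.019393 / 0.033469 ≈ 0.5794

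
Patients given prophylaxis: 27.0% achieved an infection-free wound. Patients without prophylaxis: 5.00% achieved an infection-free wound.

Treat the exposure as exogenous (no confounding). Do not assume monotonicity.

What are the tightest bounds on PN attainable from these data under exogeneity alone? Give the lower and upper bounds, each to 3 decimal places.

0.815 ≤ PN ≤ 1.000

p₁ = 0.27, p₀ = 0.05.
Under exogeneity alone the bounds on PN are max{0,(p₁−p₀)/p₁} ≤ PN ≤ min{1,(1−p₀)/p₁}.
  lower = (p₁ − p₀)/p₁ = 0.22 / 0.27 ≈ 0.8148
  upper = min{1, (1 − p₀)/p₁} = 0.95 / 0.27 ≈ 3.5185 → capped at 1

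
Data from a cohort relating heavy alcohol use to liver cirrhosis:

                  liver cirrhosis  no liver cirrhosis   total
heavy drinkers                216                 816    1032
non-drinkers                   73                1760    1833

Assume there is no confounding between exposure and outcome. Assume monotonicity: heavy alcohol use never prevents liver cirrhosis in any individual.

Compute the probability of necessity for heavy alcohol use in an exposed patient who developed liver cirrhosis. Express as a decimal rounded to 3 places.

p₁ = P(outcome | exposed) = 216/1032 = 0.2093
p₀ = P(outcome | unexposed) = 73/1833 = 0.039825
Under exogeneity and monotonicity, PN = (p₁ − p₀)/p₁.
PN = (0.2093 − 0.039825) / 0.2093 ≈ 0.8097

PN ≈ 0.810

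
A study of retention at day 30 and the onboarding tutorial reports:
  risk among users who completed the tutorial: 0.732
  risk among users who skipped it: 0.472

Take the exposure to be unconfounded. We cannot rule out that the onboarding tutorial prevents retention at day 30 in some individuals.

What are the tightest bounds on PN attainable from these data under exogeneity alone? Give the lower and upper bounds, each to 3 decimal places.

0.355 ≤ PN ≤ 0.721

Let p₁ = 0.732, p₀ = 0.472.
Under exogeneity alone the bounds on PN are max{0,(p₁−p₀)/p₁} ≤ PN ≤ min{1,(1−p₀)/p₁}.
  lower = (p₁ − p₀)/p₁ = 0.26 / 0.732 ≈ 0.3552
  upper = min{1, (1 − p₀)/p₁} = 0.528 / 0.732 ≈ 0.7213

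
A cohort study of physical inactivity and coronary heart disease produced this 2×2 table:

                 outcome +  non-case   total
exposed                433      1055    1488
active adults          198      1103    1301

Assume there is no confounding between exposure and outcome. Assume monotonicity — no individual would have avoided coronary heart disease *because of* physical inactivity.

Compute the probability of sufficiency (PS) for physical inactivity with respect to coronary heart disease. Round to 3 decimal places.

PS ≈ 0.164

p₁ = P(outcome | exposed) = 433/1488 = 0.29099
p₀ = P(outcome | unexposed) = 198/1301 = 0.15219
Under exogeneity and monotonicity, PS = (p₁ − p₀) / (1 − p₀).
PS = (0.29099 − 0.15219) / (1 − 0.15219) = 0.1388 / 0.84781 ≈ 0.1637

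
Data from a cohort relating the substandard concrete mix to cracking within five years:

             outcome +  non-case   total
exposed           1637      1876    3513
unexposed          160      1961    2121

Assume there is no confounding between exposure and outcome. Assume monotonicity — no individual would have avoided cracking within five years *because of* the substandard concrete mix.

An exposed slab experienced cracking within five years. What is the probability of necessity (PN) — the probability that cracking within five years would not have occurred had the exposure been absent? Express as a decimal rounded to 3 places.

PN ≈ 0.838

p₁ = P(outcome | exposed) = 1637/3513 = 0.46598
p₀ = P(outcome | unexposed) = 160/2121 = 0.075436
Under exogeneity and monotonicity, PN = (p₁ − p₀)/p₁.
PN = (0.46598 − 0.075436) / 0.46598 ≈ 0.8381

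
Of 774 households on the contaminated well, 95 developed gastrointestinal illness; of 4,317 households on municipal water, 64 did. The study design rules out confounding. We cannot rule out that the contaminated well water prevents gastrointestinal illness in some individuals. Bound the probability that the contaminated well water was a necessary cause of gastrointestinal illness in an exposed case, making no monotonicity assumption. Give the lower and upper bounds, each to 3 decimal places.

p₁ = P(outcome | exposed) = 95/774 = 0.12274
p₀ = P(outcome | unexposed) = 64/4317 = 0.014825
Under exogeneity alone the bounds on PN are max{0,(p₁−p₀)/p₁} ≤ PN ≤ min{1,(1−p₀)/p₁}.
  lower = (p₁ − p₀)/p₁ = 0.10791 / 0.12274 ≈ 0.8792
  upper = min{1, (1 − p₀)/p₁} = 0.98517 / 0.12274 ≈ 8.0266 → capped at 1

0.879 ≤ PN ≤ 1.000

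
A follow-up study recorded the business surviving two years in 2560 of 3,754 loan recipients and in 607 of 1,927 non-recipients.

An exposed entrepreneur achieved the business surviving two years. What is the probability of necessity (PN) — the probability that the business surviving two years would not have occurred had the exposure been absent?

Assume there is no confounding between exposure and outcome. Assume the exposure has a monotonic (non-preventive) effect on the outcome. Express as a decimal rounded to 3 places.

PN ≈ 0.538

p₁ = P(outcome | exposed) = 2560/3754 = 0.68194
p₀ = P(outcome | unexposed) = 607/1927 = 0.315
Under exogeneity and monotonicity, PN = (p₁ − p₀) / p₁.
PN = (0.68194 − 0.315) / 0.68194 = 0.36694 / 0.68194 ≈ 0.5381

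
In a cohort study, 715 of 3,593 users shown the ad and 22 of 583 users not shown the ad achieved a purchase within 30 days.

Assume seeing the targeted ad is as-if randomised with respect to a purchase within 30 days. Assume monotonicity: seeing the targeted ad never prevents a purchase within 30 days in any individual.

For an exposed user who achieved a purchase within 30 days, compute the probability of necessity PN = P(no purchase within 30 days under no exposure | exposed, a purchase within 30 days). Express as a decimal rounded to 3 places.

PN ≈ 0.810

p₁ = P(outcome | exposed) = 715/3593 = 0.199
p₀ = P(outcome | unexposed) = 22/583 = 0.037736
Under exogeneity and monotonicity, PN = (p₁ − p₀) / p₁.
PN = (0.199 − 0.037736) / 0.199 = 0.16126 / 0.199 ≈ 0.8104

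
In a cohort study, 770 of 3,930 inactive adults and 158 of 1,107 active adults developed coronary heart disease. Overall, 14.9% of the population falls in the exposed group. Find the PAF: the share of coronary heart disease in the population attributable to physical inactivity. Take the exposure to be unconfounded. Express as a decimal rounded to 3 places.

PAF ≈ 0.053

p₁ = P(outcome | exposed) = 770/3930 = 0.19593
p₀ = P(outcome | unexposed) = 158/1107 = 0.14273
Overall risk P(Y=1) = π·p₁ + (1−π)·p₀ = 0.149×0.19593 + 0.851×0.14273 = 0.15065.
Under exogeneity, PAF = [P(Y=1) − p₀] / P(Y=1).
PAF = (0.15065 − 0.14273) / 0.15065 ≈ 0.0526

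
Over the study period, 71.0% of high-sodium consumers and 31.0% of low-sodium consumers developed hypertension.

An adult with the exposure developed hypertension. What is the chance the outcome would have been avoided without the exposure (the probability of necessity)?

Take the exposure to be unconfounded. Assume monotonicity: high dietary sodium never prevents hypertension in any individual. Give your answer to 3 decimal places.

p₁ = 0.71, p₀ = 0.31.
Under exogeneity and monotonicity, PN = (p₁ − p₀) / p₁.
PN = (0.71 − 0.31) / 0.71 = 0.4 / 0.71 ≈ 0.5634

PN ≈ 0.563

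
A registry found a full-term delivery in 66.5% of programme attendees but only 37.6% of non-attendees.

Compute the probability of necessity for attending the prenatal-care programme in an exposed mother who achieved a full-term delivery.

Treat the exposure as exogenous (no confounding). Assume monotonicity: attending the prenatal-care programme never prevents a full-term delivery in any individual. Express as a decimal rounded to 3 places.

PN ≈ 0.435

p₁ = 0.665, p₀ = 0.376.
Under exogeneity and monotonicity, PN = (p₁ − p₀) / p₁.
PN = (0.665 − 0.376) / 0.665 = 0.289 / 0.665 ≈ 0.4346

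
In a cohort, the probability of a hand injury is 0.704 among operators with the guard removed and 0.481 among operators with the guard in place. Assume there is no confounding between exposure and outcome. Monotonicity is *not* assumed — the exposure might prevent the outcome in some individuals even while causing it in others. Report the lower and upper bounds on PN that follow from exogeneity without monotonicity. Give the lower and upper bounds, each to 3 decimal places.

Let p₁ = 0.704, p₀ = 0.481.
Under exogeneity alone the bounds on PN are max{0,(p₁−p₀)/p₁} ≤ PN ≤ min{1,(1−p₀)/p₁}.
  lower = (p₁ − p₀)/p₁ = 0.223 / 0.704 ≈ 0.3168
  upper = min{1, (1 − p₀)/p₁} = 0.519 / 0.704 ≈ 0.7372

0.317 ≤ PN ≤ 0.737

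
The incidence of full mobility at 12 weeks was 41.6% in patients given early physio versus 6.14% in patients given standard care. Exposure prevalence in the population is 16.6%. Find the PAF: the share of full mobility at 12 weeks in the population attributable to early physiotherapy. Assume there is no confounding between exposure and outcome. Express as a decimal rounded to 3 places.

p₁ = 0.416, p₀ = 0.0614.
Overall risk P(Y=1) = π·p₁ + (1−π)·p₀ = 0.166×0.416 + 0.834×0.0614 = 0.12026.
Under exogeneity, PAF = [P(Y=1) − p₀] / P(Y=1).
PAF = (0.12026 − 0.0614) / 0.12026 ≈ 0.4895

PAF ≈ 0.489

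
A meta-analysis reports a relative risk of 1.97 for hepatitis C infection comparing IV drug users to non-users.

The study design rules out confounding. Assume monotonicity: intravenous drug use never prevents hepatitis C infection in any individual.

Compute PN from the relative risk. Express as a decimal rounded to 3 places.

Under exogeneity and monotonicity, PN = (RR − 1) / RR = 1 − 1/RR.
PN = (1.97 − 1) / 1.97 = 0.97 / 1.97 ≈ 0.4924

PN ≈ 0.492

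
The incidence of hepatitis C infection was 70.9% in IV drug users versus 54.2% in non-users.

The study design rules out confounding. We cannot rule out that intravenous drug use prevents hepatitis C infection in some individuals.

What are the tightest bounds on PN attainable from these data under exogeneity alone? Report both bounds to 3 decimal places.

0.236 ≤ PN ≤ 0.646

p₁ = 0.709, p₀ = 0.542.
Under exogeneity alone the bounds on PN are max{0,(p₁−p₀)/p₁} ≤ PN ≤ min{1,(1−p₀)/p₁}.
  lower = (p₁ − p₀)/p₁ = 0.167 / 0.709 ≈ 0.2355
  upper = min{1, (1 − p₀)/p₁} = 0.458 / 0.709 ≈ 0.6460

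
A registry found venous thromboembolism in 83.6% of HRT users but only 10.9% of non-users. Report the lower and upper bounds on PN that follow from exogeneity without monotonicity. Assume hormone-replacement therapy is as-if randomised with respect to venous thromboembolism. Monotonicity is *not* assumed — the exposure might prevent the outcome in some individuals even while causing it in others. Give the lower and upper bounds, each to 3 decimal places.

p₁ = 0.836, p₀ = 0.109.
Under exogeneity alone the bounds on PN are max{0,(p₁−p₀)/p₁} ≤ PN ≤ min{1,(1−p₀)/p₁}.
  lower = (p₁ − p₀)/p₁ = 0.727 / 0.836 ≈ 0.8696
  upper = min{1, (1 − p₀)/p₁} = 0.891 / 0.836 ≈ 1.0658 → capped at 1

0.870 ≤ PN ≤ 1.000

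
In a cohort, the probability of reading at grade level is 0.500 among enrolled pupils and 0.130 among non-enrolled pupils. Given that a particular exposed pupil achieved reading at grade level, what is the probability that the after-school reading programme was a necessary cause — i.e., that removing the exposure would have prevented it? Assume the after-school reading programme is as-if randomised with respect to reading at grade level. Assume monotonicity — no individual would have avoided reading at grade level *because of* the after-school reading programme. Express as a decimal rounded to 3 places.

Let p₁ = 0.5, p₀ = 0.13.
Under exogeneity and monotonicity, PN = (p₁ − p₀) / p₁.
PN = (0.5 − 0.13) / 0.5 = 0.37 / 0.5 ≈ 0.7400

PN ≈ 0.740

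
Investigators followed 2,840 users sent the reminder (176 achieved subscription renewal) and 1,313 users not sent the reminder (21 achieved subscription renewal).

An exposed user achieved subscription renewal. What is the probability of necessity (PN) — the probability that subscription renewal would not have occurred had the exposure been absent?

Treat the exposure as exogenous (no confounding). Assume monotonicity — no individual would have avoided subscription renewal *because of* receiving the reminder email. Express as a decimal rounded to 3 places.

p₁ = P(outcome | exposed) = 176/2840 = 0.061972
p₀ = P(outcome | unexposed) = 21/1313 = 0.015994
Under exogeneity and monotonicity, PN = (p₁ − p₀) / p₁.
PN = (0.061972 − 0.015994) / 0.061972 = 0.045978 / 0.061972 ≈ 0.7419

PN ≈ 0.742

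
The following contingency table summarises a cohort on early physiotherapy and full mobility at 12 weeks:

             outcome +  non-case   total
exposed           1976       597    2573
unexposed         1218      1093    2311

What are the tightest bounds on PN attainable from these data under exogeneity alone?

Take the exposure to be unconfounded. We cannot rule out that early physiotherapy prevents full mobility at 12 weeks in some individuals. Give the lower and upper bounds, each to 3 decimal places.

0.314 ≤ PN ≤ 0.616

p₁ = P(outcome | exposed) = 1976/2573 = 0.76798
p₀ = P(outcome | unexposed) = 1218/2311 = 0.52704
Under exogeneity alone the bounds on PN are max{0,(p₁−p₀)/p₁} ≤ PN ≤ min{1,(1−p₀)/p₁}.
  lower = (p₁ − p₀)/p₁ = 0.24093 / 0.76798 ≈ 0.3137
  upper = min{1, (1 − p₀)/p₁} = 0.47296 / 0.76798 ≈ 0.6158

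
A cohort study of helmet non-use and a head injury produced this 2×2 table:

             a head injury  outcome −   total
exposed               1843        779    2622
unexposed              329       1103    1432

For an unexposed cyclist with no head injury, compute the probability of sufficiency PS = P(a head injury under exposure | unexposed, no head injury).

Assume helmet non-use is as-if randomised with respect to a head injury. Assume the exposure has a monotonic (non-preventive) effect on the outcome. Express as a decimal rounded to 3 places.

PS ≈ 0.614

p₁ = P(outcome | exposed) = 1843/2622 = 0.7029
p₀ = P(outcome | unexposed) = 329/1432 = 0.22975
Under exogeneity and monotonicity, PS = (p₁ − p₀)/(1 − p₀).
PS = (0.7029 − 0.22975) / 0.77025 ≈ 0.6143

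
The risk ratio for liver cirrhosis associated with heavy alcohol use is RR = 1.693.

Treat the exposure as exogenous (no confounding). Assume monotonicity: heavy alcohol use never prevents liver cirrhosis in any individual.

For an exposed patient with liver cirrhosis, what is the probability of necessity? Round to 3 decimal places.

PN ≈ 0.409

Under exogeneity and monotonicity, PN = (RR − 1) / RR = 1 − 1/RR.
PN = (1.693 − 1) / 1.693 = 0.693 / 1.693 ≈ 0.4093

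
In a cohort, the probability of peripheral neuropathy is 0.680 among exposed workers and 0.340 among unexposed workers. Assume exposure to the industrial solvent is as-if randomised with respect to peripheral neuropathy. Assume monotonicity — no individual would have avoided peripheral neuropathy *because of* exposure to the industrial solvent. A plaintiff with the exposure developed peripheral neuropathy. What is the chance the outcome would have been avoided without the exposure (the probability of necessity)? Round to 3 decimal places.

Let p₁ = 0.68, p₀ = 0.34.
Under exogeneity and monotonicity, PN = (p₁ − p₀) / p₁.
PN = (0.68 − 0.34) / 0.68 = 0.34 / 0.68 ≈ 0.5000

PN ≈ 0.500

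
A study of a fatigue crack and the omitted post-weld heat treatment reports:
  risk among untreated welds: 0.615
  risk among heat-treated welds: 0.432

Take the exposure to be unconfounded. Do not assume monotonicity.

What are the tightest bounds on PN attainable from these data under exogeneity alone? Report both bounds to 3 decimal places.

Let p₁ = 0.615, p₀ = 0.432.
Under exogeneity alone the bounds on PN are max{0,(p₁−p₀)/p₁} ≤ PN ≤ min{1,(1−p₀)/p₁}.
  lower = (p₁ − p₀)/p₁ = 0.183 / 0.615 ≈ 0.2976
  upper = min{1, (1 − p₀)/p₁} = 0.568 / 0.615 ≈ 0.9236

0.298 ≤ PN ≤ 0.924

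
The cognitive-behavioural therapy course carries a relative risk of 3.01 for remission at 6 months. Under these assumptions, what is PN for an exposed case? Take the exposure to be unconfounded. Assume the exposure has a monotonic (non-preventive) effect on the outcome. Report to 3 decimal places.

Under exogeneity and monotonicity, PN = (RR − 1) / RR = 1 − 1/RR.
PN = (3.01 − 1) / 3.01 = 2.01 / 3.01 ≈ 0.6678

PN ≈ 0.668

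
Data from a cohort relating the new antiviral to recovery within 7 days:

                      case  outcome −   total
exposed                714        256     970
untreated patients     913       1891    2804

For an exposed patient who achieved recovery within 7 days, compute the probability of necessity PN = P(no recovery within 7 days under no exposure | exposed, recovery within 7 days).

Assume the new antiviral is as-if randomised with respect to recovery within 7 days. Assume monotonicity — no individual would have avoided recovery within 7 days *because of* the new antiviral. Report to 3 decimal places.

PN ≈ 0.558

p₁ = P(outcome | exposed) = 714/970 = 0.73608
p₀ = P(outcome | unexposed) = 913/2804 = 0.32561
Under exogeneity and monotonicity, PN = (p₁ − p₀)/p₁.
PN = (0.73608 − 0.32561) / 0.73608 ≈ 0.5576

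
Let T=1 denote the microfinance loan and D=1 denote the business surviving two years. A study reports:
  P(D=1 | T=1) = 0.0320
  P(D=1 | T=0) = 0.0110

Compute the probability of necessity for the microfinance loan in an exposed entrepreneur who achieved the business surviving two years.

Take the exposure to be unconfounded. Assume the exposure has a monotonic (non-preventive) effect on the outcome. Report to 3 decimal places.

PN ≈ 0.656

Let p₁ = 0.032, p₀ = 0.011.
Under exogeneity and monotonicity, PN = (p₁ − p₀) / p₁.
PN = (0.032 − 0.011) / 0.032 = 0.021 / 0.032 ≈ 0.6562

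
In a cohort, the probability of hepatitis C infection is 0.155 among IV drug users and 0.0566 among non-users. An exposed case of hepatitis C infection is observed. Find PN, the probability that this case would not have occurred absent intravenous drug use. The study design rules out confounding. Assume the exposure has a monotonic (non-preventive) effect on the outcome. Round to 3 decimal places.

Let p₁ = 0.155, p₀ = 0.0566.
Under exogeneity and monotonicity, PN = (p₁ − p₀) / p₁.
PN = (0.155 − 0.0566) / 0.155 = 0.0984 / 0.155 ≈ 0.6348

PN ≈ 0.635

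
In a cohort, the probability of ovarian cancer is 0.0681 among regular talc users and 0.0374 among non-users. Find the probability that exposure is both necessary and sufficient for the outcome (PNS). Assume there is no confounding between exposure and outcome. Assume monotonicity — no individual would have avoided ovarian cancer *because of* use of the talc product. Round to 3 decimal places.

PNS ≈ 0.031

Let p₁ = 0.0681, p₀ = 0.0374.
Under exogeneity and monotonicity, PNS = p₁ − p₀.
PNS = 0.0681 − 0.0374 = 0.0307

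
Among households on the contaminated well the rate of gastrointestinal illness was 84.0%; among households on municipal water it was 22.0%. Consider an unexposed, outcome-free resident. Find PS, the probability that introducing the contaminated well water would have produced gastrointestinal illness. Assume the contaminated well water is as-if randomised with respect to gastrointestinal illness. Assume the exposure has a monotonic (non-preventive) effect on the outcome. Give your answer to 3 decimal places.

p₁ = 0.84, p₀ = 0.22.
Under exogeneity and monotonicity, PS = (p₁ − p₀) / (1 − p₀).
PS = (0.84 − 0.22) / (1 − 0.22) = 0.62 / 0.78 ≈ 0.7949

PS ≈ 0.795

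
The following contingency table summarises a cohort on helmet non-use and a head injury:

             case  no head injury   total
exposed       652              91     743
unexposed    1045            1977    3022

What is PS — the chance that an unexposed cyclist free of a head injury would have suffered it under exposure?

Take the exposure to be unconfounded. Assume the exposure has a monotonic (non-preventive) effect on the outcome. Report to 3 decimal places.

p₁ = P(outcome | exposed) = 652/743 = 0.87752
p₀ = P(outcome | unexposed) = 1045/3022 = 0.3458
Under exogeneity and monotonicity, PS = (p₁ − p₀) / (1 − p₀).
PS = (0.87752 − 0.3458) / (1 − 0.3458) = 0.53173 / 0.6542 ≈ 0.8128

PS ≈ 0.813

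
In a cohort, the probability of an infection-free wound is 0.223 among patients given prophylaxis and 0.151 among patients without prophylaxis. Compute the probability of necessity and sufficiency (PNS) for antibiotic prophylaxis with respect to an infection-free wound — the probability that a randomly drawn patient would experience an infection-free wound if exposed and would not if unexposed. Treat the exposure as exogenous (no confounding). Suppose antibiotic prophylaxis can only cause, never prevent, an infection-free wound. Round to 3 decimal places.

Let p₁ = 0.223, p₀ = 0.151.
Under exogeneity and monotonicity, PNS = p₁ − p₀.
PNS = 0.223 − 0.151 = 0.072

PNS ≈ 0.072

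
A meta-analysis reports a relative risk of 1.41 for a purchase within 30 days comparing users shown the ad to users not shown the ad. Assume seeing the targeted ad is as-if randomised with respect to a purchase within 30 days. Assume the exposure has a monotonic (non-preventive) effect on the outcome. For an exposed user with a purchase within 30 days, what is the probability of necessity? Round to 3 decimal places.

PN ≈ 0.291

Under exogeneity and monotonicity, PN = (RR − 1) / RR = 1 − 1/RR.
PN = (1.41 − 1) / 1.41 = 0.41 / 1.41 ≈ 0.2908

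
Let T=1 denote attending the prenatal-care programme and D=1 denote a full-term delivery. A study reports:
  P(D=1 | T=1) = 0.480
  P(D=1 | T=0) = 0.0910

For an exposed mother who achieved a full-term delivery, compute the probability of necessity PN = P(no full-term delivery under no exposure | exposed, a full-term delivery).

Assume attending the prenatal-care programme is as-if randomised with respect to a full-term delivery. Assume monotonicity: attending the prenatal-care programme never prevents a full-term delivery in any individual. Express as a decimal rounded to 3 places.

PN ≈ 0.810

Let p₁ = 0.48, p₀ = 0.091.
Under exogeneity and monotonicity, PN = (p₁ − p₀) / p₁.
PN = (0.48 − 0.091) / 0.48 = 0.389 / 0.48 ≈ 0.8104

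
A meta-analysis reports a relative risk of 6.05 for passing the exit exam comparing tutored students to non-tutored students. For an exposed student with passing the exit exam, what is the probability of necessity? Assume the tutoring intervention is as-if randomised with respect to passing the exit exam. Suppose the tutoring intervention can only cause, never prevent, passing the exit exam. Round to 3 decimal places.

Under exogeneity and monotonicity, PN = (RR − 1) / RR = 1 − 1/RR.
PN = (6.05 − 1) / 6.05 = 5.05 / 6.05 ≈ 0.8347

PN ≈ 0.835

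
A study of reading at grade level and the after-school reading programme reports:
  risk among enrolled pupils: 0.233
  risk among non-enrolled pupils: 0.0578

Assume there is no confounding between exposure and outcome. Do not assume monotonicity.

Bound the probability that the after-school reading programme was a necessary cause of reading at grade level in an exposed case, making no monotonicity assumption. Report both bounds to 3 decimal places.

0.752 ≤ PN ≤ 1.000

Let p₁ = 0.233, p₀ = 0.0578.
Under exogeneity alone the bounds on PN are max{0,(p₁−p₀)/p₁} ≤ PN ≤ min{1,(1−p₀)/p₁}.
  lower = (p₁ − p₀)/p₁ = 0.1752 / 0.233 ≈ 0.7519
  upper = min{1, (1 − p₀)/p₁} = 0.9422 / 0.233 ≈ 4.0438 → capped at 1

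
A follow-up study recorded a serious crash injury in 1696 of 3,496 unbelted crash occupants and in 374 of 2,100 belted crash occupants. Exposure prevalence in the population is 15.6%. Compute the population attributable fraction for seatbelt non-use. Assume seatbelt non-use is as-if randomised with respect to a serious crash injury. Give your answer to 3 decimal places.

p₁ = P(outcome | exposed) = 1696/3496 = 0.48513
p₀ = P(outcome | unexposed) = 374/2100 = 0.1781
Overall risk P(Y=1) = π·p₁ + (1−π)·p₀ = 0.156×0.48513 + 0.844×0.1781 = 0.22599.
Under exogeneity, PAF = [P(Y=1) − p₀] / P(Y=1).
PAF = (0.22599 − 0.1781) / 0.22599 ≈ 0.2119

PAF ≈ 0.212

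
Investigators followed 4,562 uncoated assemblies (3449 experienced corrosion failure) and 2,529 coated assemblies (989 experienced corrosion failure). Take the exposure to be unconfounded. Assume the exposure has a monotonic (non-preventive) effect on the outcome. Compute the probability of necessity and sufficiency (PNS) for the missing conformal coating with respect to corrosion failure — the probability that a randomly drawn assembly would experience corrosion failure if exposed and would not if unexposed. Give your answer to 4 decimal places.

PNS ≈ 0.3650

p₁ = P(outcome | exposed) = 3449/4562 = 0.75603
p₀ = P(outcome | unexposed) = 989/2529 = 0.39106
Under exogeneity and monotonicity, PNS = p₁ − p₀.
PNS = 0.75603 − 0.39106 = 0.36496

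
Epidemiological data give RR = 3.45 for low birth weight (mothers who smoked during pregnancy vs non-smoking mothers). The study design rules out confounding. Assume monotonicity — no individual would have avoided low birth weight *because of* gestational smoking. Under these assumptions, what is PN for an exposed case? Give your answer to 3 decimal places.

Under exogeneity and monotonicity, PN = (RR − 1) / RR = 1 − 1/RR.
PN = (3.45 − 1) / 3.45 = 2.45 / 3.45 ≈ 0.7101

PN ≈ 0.710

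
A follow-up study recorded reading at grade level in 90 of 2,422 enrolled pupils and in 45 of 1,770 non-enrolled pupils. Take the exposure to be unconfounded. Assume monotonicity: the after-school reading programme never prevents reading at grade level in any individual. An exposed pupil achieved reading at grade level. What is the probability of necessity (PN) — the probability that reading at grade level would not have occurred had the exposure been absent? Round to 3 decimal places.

p₁ = P(outcome | exposed) = 90/2422 = 0.037159
p₀ = P(outcome | unexposed) = 45/1770 = 0.025424
Under exogeneity and monotonicity, PN = (p₁ − p₀) / p₁.
PN = (0.037159 − 0.025424) / 0.037159 = 0.011736 / 0.037159 ≈ 0.3158

PN ≈ 0.316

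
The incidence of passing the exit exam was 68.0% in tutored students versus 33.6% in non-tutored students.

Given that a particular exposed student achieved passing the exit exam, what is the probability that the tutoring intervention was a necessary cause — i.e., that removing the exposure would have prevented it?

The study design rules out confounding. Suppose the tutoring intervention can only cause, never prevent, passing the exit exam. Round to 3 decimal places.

p₁ = 0.68, p₀ = 0.336.
Under exogeneity and monotonicity, PN = (p₁ − p₀) / p₁.
PN = (0.68 − 0.336) / 0.68 = 0.344 / 0.68 ≈ 0.5059

PN ≈ 0.506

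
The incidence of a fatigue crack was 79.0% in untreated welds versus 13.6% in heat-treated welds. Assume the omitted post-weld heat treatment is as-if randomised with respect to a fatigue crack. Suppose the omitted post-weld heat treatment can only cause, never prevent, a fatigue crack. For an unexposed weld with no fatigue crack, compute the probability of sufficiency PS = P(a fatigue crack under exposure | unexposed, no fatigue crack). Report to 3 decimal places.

PS ≈ 0.757

p₁ = 0.79, p₀ = 0.136.
Under exogeneity and monotonicity, PS = (p₁ − p₀) / (1 − p₀).
PS = (0.79 − 0.136) / (1 − 0.136) = 0.654 / 0.864 ≈ 0.7569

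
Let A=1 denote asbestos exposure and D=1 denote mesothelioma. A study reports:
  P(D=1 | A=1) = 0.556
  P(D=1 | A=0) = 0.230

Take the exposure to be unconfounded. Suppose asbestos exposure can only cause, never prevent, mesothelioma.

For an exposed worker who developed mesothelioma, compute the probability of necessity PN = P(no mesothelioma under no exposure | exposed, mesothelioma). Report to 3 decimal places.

Let p₁ = 0.556, p₀ = 0.23.
Under exogeneity and monotonicity, PN = (p₁ − p₀) / p₁.
PN = (0.556 − 0.23) / 0.556 = 0.326 / 0.556 ≈ 0.5863

PN ≈ 0.586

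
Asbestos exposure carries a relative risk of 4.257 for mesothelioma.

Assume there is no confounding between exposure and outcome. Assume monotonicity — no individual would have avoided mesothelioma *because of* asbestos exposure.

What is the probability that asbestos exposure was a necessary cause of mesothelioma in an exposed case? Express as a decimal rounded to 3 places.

PN ≈ 0.765

Under exogeneity and monotonicity, PN = (RR − 1) / RR = 1 − 1/RR.
PN = (4.257 − 1) / 4.257 = 3.257 / 4.257 ≈ 0.7651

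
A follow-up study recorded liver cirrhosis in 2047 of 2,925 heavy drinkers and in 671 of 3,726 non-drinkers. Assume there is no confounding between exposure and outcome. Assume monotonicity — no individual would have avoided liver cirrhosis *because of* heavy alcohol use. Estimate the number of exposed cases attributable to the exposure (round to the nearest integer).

p₁ = P(outcome | exposed) = 2047/2925 = 0.69983
p₀ = P(outcome | unexposed) = 671/3726 = 0.18009
PN = (p₁ − p₀)/p₁ = (0.69983 − 0.18009) / 0.69983 ≈ 0.74267.
Attributable cases ≈ PN × (exposed cases) = 0.74267 × 2047 ≈ 1520.25.

about 1520 cases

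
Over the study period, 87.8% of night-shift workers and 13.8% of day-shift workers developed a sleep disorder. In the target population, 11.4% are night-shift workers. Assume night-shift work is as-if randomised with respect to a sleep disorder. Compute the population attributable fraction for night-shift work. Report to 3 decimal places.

PAF ≈ 0.379

p₁ = 0.878, p₀ = 0.138.
Overall risk P(Y=1) = π·p₁ + (1−π)·p₀ = 0.114×0.878 + 0.886×0.138 = 0.22236.
Under exogeneity, PAF = [P(Y=1) − p₀] / P(Y=1).
PAF = (0.22236 − 0.138) / 0.22236 ≈ 0.3794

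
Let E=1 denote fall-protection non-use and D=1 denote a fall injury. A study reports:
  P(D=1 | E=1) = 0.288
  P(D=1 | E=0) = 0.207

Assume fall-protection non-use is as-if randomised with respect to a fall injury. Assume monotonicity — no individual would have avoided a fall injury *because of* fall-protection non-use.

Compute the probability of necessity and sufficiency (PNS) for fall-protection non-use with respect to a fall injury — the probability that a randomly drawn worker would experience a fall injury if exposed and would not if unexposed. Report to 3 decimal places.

PNS ≈ 0.081

Let p₁ = 0.288, p₀ = 0.207.
Under exogeneity and monotonicity, PNS = p₁ − p₀.
PNS = 0.288 − 0.207 = 0.081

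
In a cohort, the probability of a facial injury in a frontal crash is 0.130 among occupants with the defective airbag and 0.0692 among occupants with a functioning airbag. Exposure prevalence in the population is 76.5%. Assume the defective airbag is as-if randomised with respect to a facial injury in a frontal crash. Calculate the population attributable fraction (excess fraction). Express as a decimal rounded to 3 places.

Let p₁ = 0.13, p₀ = 0.0692.
Overall risk P(Y=1) = π·p₁ + (1−π)·p₀ = 0.765×0.13 + 0.235×0.0692 = 0.11571.
Under exogeneity, PAF = [P(Y=1) − p₀] / P(Y=1).
PAF = (0.11571 − 0.0692) / 0.11571 ≈ 0.4020

PAF ≈ 0.402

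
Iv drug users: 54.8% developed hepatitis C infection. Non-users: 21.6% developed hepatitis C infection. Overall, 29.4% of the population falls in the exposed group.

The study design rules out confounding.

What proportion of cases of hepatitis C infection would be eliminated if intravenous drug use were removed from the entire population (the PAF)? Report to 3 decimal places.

PAF ≈ 0.311

p₁ = 0.548, p₀ = 0.216.
Overall risk P(Y=1) = π·p₁ + (1−π)·p₀ = 0.294×0.548 + 0.706×0.216 = 0.31361.
Under exogeneity, PAF = [P(Y=1) − p₀] / P(Y=1).
PAF = (0.31361 − 0.216) / 0.31361 ≈ 0.3112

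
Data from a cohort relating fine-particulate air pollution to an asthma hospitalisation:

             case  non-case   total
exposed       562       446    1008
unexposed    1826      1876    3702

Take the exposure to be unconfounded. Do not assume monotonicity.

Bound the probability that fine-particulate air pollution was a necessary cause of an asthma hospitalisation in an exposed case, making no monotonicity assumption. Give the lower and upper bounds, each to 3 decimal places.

p₁ = P(outcome | exposed) = 562/1008 = 0.55754
p₀ = P(outcome | unexposed) = 1826/3702 = 0.49325
Under exogeneity alone the bounds on PN are max{0,(p₁−p₀)/p₁} ≤ PN ≤ min{1,(1−p₀)/p₁}.
  lower = (p₁ − p₀)/p₁ = 0.064293 / 0.55754 ≈ 0.1153
  upper = min{1, (1 − p₀)/p₁} = 0.50675 / 0.55754 ≈ 0.9089

0.115 ≤ PN ≤ 0.909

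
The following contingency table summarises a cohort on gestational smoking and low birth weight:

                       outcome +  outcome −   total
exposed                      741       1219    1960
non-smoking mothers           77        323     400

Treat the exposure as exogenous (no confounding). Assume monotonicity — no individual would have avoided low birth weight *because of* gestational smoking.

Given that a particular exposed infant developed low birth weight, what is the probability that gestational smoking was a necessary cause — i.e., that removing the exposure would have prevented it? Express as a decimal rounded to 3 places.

PN ≈ 0.491

p₁ = P(outcome | exposed) = 741/1960 = 0.37806
p₀ = P(outcome | unexposed) = 77/400 = 0.1925
Under exogeneity and monotonicity, PN = (p₁ − p₀)/p₁.
PN = (0.37806 − 0.1925) / 0.37806 ≈ 0.4908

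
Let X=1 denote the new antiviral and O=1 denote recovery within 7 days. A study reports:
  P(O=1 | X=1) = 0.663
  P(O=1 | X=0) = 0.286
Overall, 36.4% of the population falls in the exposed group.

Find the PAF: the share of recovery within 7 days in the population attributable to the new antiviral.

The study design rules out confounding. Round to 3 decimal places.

Let p₁ = 0.663, p₀ = 0.286.
Overall risk P(Y=1) = π·p₁ + (1−π)·p₀ = 0.364×0.663 + 0.636×0.286 = 0.42323.
Under exogeneity, PAF = [P(Y=1) − p₀] / P(Y=1).
PAF = (0.42323 − 0.286) / 0.42323 ≈ 0.3242

PAF ≈ 0.324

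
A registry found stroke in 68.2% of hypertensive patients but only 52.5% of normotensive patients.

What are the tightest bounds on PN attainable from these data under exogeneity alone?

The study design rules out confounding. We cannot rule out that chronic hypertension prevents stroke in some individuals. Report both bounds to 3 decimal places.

0.230 ≤ PN ≤ 0.696

p₁ = 0.682, p₀ = 0.525.
Under exogeneity alone the bounds on PN are max{0,(p₁−p₀)/p₁} ≤ PN ≤ min{1,(1−p₀)/p₁}.
  lower = (p₁ − p₀)/p₁ = 0.157 / 0.682 ≈ 0.2302
  upper = min{1, (1 − p₀)/p₁} = 0.475 / 0.682 ≈ 0.6965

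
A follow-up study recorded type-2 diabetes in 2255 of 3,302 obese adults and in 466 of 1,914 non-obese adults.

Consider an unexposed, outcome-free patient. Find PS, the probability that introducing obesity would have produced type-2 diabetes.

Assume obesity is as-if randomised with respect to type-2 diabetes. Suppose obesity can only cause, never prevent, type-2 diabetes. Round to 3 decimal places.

p₁ = P(outcome | exposed) = 2255/3302 = 0.68292
p₀ = P(outcome | unexposed) = 466/1914 = 0.24347
Under exogeneity and monotonicity, PS = (p₁ − p₀) / (1 − p₀).
PS = (0.68292 − 0.24347) / (1 − 0.24347) = 0.43945 / 0.75653 ≈ 0.5809

PS ≈ 0.581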